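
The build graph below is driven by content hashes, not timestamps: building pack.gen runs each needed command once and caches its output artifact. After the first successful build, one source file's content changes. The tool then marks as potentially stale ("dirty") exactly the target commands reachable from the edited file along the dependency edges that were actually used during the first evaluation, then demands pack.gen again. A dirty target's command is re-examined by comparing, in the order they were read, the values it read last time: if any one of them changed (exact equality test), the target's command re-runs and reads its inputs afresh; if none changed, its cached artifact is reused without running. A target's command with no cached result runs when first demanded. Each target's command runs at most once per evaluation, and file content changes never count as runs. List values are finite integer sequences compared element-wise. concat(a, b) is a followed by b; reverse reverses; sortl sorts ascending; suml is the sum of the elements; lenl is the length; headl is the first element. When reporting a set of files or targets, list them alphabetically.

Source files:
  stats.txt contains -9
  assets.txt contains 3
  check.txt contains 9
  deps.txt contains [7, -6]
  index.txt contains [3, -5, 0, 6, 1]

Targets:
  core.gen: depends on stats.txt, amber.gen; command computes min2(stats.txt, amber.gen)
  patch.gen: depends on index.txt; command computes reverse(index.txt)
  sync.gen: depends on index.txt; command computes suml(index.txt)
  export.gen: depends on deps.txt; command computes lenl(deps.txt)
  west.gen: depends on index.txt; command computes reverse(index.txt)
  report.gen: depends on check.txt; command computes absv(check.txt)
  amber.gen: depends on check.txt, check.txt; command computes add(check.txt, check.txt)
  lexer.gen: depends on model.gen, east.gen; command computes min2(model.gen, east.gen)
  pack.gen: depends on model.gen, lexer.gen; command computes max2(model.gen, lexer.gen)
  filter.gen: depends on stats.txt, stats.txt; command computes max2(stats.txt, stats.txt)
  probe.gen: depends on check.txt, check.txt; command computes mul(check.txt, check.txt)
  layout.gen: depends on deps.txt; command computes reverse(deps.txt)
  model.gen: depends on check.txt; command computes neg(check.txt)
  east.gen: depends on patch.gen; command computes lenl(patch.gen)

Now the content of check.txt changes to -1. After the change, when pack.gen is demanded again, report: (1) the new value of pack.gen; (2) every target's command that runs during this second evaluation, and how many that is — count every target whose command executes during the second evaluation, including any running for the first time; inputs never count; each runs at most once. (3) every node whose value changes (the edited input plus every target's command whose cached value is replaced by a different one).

Initial pass — values computed on the first demand:
  model.gen = neg(9) = -9
  patch.gen = reverse([3, -5, 0, 6, 1]) = [1, 6, 0, -5, 3]
  east.gen = lenl([1, 6, 0, -5, 3]) = 5
  lexer.gen = min2(-9, 5) = -9
  pack.gen = max2(-9, -9) = -9

Second demand — change propagation:
  model.gen: re-runs because check.txt 9->-1; new result 1.
  lexer.gen: re-runs because model.gen -9->1; new result 1.
  pack.gen: re-runs because model.gen -9->1; lexer.gen -9->1; new result 1.

pack.gen now evaluates to 1.
Run set: lexer.gen, model.gen, pack.gen (3 run).
Changed values: check.txt, lexer.gen, model.gen, pack.gen.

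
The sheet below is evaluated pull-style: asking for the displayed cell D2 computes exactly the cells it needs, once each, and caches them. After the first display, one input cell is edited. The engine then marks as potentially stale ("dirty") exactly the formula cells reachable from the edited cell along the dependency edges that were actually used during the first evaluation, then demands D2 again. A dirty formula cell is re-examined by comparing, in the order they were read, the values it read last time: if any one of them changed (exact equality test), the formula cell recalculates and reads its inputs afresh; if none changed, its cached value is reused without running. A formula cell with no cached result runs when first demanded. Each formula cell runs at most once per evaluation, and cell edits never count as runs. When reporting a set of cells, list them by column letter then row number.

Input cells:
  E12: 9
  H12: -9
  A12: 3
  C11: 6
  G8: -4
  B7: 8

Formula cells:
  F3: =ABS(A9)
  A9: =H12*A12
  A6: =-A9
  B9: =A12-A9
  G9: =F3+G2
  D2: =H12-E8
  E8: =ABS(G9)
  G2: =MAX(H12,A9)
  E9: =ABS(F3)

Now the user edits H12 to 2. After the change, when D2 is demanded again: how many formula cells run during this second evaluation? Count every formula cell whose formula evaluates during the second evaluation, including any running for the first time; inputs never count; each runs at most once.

First demand of the output computes:
  A9 = -9 * 3 = -27
  F3 = ABS(-27) = 27
  G2 = MAX(-9, -27) = -9
  G9 = 27 + -9 = 18
  E8 = ABS(18) = 18
  D2 = -9 - 18 = -27

After the edit, cleaning proceeds:
  A9: a read changed (H12 -9->2) — executes, giving 6.
  F3: a read changed (A9 -27->6) — executes, giving 6.
  G2: a read changed (H12 -9->2; A9 -27->6) — executes, giving 6.
  G9: a read changed (F3 27->6; G2 -9->6) — executes, giving 12.
  E8: a read changed (G9 18->12) — executes, giving 12.
  D2: a read changed (H12 -9->2; E8 18->12) — executes, giving -10.

6 formula cells run: A9, D2, E8, F3, G2, G9.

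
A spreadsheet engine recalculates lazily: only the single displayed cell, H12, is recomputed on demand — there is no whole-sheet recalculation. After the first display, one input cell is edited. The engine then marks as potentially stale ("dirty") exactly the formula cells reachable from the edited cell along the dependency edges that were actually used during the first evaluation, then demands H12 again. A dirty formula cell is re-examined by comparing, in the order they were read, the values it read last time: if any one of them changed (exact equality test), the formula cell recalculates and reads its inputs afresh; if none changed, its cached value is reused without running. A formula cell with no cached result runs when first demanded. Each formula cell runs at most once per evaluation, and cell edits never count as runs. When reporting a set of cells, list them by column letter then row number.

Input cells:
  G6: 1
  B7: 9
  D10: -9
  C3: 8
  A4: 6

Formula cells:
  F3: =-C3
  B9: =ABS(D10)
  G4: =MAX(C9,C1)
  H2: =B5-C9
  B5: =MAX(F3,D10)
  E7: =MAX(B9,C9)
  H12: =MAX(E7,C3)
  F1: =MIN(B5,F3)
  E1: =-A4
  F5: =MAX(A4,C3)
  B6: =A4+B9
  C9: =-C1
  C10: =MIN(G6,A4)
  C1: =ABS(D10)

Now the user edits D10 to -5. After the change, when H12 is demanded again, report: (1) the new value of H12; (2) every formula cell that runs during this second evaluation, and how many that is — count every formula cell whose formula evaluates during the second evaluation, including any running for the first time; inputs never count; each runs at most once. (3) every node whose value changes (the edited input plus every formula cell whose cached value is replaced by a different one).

New value of H12: 8.
Formula cells that run: B9, C1, C9, E7, H12 — 5 in total.
Values that change: B9, C1, C9, D10, E7, H12.

First evaluation (everything demanded from the output):
  B9 = ABS(-9) = 9
  C1 = ABS(-9) = 9
  C9 = -(9) = -9
  E7 = MAX(9, -9) = 9
  H12 = MAX(9, 8) = 9

Propagation after the edit:
  B9: runs — D10 -9->-5; result 5.
  C1: runs — D10 -9->-5; result 5.
  C9: runs — C1 9->5; result -5.
  E7: runs — B9 9->5; C9 -9->-5; result 5.
  H12: runs — E7 9->5; result 8.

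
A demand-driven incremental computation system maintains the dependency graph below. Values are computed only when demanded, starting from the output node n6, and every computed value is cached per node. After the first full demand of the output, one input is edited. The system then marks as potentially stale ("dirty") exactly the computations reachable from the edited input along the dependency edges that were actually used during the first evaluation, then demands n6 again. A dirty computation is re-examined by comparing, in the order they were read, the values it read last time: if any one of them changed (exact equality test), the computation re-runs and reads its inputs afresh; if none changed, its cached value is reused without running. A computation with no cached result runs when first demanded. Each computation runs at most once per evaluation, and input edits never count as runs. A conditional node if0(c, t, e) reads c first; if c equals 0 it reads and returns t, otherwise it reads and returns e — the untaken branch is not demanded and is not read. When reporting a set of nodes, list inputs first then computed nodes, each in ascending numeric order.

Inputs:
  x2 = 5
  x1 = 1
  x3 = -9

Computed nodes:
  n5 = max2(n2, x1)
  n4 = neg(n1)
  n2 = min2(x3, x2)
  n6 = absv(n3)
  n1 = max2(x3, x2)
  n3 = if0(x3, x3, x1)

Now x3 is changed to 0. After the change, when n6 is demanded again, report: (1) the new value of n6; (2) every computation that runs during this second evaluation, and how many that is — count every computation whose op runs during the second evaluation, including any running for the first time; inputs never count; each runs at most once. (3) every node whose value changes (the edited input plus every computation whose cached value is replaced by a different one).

New value of n6: 0.
Computations that run: n3, n6 — 2 in total.
Values that change: x3, n3, n6.

First evaluation (everything demanded from the output):
  n3 = if0(x3=-9 -> else branch x1) = 1
  n6 = absv(1) = 1

Propagation after the edit:
  n3: runs — x3 -9->0; result 0.
  n6: runs — n3 1->0; result 0.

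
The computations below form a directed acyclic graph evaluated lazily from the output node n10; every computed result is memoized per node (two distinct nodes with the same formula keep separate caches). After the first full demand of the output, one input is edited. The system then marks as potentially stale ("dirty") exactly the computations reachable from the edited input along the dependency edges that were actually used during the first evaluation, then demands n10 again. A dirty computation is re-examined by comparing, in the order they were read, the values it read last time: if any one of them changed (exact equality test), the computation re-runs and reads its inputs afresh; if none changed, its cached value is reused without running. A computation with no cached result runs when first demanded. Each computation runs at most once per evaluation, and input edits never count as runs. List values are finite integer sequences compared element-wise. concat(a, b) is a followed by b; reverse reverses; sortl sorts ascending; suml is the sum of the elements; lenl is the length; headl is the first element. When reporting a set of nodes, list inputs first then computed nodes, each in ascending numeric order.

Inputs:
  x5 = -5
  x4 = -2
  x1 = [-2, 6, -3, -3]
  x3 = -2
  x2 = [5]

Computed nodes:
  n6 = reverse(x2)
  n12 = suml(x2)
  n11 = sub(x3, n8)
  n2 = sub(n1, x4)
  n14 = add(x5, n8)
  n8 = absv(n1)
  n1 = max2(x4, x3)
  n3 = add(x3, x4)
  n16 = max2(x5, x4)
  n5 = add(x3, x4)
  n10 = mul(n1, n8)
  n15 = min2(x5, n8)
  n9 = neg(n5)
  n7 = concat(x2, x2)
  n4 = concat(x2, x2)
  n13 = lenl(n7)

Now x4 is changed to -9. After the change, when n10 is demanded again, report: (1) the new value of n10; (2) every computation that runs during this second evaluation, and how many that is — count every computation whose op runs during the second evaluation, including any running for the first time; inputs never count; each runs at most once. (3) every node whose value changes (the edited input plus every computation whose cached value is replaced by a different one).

Demanding n10 again yields -4.
1 computations run: n1.
The nodes whose values change: x4.
Note the absorption at n1: it re-runs yet its value is the same, leaving the output's value untouched.

First demand of the output computes:
  n1 = max2(-2, -2) = -2
  n8 = absv(-2) = 2
  n10 = mul(-2, 2) = -4

After the edit, cleaning proceeds:
  n1: a read changed (x4 -2->-9) — executes, giving -2 — identical to its old value.
  n8: dirty, but its reads are unchanged (n1 unchanged); cached 2 stands.
  n10: dirty, but its reads are unchanged (n1 unchanged, n8 unchanged); cached -4 stands.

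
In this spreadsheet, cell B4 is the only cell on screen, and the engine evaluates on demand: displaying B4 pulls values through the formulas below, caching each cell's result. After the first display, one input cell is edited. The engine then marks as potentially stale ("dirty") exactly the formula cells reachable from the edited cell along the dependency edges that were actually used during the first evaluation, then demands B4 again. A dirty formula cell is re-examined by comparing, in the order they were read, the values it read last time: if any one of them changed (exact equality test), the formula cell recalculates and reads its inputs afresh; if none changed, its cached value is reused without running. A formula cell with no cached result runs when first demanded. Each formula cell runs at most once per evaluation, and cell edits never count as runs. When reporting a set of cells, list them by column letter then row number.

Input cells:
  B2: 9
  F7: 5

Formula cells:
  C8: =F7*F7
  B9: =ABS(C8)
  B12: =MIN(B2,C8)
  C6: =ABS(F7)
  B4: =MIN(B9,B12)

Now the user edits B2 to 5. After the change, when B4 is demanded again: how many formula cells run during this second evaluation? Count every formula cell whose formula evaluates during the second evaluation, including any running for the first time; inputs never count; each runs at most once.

Initial pass — values computed on the first demand:
  C8 = 5 * 5 = 25
  B9 = ABS(25) = 25
  B12 = MIN(9, 25) = 9
  B4 = MIN(25, 9) = 9

Second demand — change propagation:
  B12: re-runs because B2 9->5; new result 5.
  B4: re-runs because B12 9->5; new result 5.

Run set: B4, B12 (2 run).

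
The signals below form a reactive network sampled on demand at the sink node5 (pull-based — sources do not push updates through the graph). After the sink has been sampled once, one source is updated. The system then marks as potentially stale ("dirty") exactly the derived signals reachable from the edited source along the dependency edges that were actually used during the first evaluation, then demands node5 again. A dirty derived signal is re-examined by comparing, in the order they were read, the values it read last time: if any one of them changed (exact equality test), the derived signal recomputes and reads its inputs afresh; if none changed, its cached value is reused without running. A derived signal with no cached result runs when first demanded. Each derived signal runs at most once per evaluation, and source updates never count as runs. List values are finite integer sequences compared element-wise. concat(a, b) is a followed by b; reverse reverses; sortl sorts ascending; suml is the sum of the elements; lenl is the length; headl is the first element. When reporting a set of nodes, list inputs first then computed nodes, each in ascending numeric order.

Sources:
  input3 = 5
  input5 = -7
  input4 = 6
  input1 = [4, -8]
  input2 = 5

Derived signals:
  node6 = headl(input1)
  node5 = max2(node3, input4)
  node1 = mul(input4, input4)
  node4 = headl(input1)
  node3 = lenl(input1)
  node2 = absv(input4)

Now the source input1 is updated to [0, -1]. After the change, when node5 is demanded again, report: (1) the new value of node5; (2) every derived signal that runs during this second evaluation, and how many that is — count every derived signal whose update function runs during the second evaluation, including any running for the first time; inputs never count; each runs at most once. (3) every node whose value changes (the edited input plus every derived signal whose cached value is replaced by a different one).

node5 now evaluates to 6.
Run set: node3 (1 run).
Changed values: input1.
The important point: node3 recomputes to an identical value, and the output ends up unchanged.

Initial pass — values computed on the first demand:
  node3 = lenl([4, -8]) = 2
  node5 = max2(2, 6) = 6

Second demand — change propagation:
  node3: re-runs because input1 [4, -8]->[0, -1]; new result 2 (unchanged).
  node5: re-examined; everything it read last time is the same (node3 unchanged, input4 unchanged) — cache 6 kept, no run.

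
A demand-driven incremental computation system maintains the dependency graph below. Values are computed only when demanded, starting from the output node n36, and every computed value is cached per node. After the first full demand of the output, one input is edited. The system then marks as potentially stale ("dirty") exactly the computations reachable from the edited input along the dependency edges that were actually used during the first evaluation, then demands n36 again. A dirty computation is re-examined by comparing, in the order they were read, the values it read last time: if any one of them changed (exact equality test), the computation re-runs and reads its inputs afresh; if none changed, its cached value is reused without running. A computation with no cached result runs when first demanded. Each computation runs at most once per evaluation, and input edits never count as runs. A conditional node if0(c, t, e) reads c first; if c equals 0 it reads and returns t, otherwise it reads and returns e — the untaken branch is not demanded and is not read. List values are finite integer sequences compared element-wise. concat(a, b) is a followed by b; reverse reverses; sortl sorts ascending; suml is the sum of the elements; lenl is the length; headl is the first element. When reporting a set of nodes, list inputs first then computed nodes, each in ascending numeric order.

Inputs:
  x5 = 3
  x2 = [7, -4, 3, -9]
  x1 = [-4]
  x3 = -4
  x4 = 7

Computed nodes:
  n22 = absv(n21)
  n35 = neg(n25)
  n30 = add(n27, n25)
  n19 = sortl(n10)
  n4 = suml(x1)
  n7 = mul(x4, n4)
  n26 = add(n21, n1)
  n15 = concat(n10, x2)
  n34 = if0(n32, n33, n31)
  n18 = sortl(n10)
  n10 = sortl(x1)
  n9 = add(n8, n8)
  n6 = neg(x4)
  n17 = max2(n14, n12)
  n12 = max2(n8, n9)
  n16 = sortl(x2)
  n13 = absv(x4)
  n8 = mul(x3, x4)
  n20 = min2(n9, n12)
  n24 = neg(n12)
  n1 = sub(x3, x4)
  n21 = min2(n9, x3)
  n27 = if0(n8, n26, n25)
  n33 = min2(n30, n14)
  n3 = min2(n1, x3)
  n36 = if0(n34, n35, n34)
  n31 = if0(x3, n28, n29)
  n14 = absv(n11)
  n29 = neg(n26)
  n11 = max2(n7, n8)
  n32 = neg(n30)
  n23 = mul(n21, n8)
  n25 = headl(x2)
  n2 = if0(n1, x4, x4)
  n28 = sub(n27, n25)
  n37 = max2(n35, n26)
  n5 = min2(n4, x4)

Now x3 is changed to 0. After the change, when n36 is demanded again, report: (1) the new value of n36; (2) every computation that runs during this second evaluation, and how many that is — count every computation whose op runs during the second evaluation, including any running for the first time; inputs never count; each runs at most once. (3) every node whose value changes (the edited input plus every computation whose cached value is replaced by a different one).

New value of n36: -7.
Computations that run: n1, n4, n7, n8, n9, n11, n14, n21, n26, n27, n30, n32, n33, n34, n35, n36 — 16 in total.
Values that change: x3, n1, n8, n9, n21, n26, n27, n30, n32, n34, n36.
Key observation: a condition flipped, so demand moved to the other branch — n29, n31 are never re-examined.

First evaluation (everything demanded from the output):
  n1 = sub(-4, 7) = -11
  n8 = mul(-4, 7) = -28
  n9 = add(-28, -28) = -56
  n21 = min2(-56, -4) = -56
  n25 = headl([7, -4, 3, -9]) = 7
  n26 = add(-56, -11) = -67
  n27 = if0(n8=-28 -> else branch n25) = 7
  n29 = neg(-67) = 67
  n30 = add(7, 7) = 14
  n31 = if0(x3=-4 -> else branch n29) = 67
  n32 = neg(14) = -14
  n34 = if0(n32=-14 -> else branch n31) = 67
  n36 = if0(n34=67 -> else branch n34) = 67

Propagation after the edit:
  n1: runs — x3 -4->0; result -7.
  n4: demanded for the first time — runs, produces -4.
  n7: demanded for the first time — runs, produces -28.
  n8: runs — x3 -4->0; result 0.
  n9: runs — n8 -28->0; n8 -28->0; result 0.
  n11: demanded for the first time — runs, produces 0.
  n14: demanded for the first time — runs, produces 0.
  n21: runs — n9 -56->0; x3 -4->0; result 0.
  n26: runs — n21 -56->0; n1 -11->-7; result -7.
  n27: runs — n8 -28->0; result -7.
  n29: marked dirty but never re-examined — demand shifted away from it.
  n30: runs — n27 7->-7; result 0.
  n31: marked dirty but never re-examined — demand shifted away from it.
  n32: runs — n30 14->0; result 0.
  n33: demanded for the first time — runs, produces 0.
  n34: runs — n32 -14->0; result 0.
  n35: demanded for the first time — runs, produces -7.
  n36: runs — n34 67->0; n34 67->0; result -7.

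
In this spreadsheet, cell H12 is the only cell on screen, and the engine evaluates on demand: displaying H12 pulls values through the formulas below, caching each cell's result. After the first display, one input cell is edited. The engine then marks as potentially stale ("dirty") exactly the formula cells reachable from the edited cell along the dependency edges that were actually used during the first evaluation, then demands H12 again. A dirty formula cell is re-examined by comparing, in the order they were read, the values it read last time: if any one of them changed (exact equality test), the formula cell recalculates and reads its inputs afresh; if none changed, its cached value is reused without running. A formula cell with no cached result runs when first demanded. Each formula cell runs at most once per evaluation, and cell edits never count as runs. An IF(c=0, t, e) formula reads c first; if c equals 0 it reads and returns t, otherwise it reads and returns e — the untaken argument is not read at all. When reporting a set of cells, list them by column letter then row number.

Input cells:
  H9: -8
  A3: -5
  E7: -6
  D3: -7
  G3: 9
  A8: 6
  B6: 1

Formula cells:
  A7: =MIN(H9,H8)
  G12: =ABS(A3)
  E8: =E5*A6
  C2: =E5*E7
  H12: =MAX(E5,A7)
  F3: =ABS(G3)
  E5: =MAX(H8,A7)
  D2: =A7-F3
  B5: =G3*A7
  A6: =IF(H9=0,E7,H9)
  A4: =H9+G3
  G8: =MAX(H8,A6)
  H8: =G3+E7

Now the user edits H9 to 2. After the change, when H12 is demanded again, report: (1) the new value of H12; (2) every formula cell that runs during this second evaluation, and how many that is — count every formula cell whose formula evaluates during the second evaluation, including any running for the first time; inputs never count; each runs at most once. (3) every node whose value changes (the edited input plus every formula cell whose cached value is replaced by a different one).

H12 now evaluates to 3.
Run set: A7, E5, H12 (3 run).
Changed values: A7, H9.

Initial pass — values computed on the first demand:
  H8 = 9 + -6 = 3
  A7 = MIN(-8, 3) = -8
  E5 = MAX(3, -8) = 3
  H12 = MAX(3, -8) = 3

Second demand — change propagation:
  A7: re-runs because H9 -8->2; new result 2.
  E5: re-runs because A7 -8->2; new result 3 (unchanged).
  H12: re-runs because A7 -8->2; new result 3 (unchanged).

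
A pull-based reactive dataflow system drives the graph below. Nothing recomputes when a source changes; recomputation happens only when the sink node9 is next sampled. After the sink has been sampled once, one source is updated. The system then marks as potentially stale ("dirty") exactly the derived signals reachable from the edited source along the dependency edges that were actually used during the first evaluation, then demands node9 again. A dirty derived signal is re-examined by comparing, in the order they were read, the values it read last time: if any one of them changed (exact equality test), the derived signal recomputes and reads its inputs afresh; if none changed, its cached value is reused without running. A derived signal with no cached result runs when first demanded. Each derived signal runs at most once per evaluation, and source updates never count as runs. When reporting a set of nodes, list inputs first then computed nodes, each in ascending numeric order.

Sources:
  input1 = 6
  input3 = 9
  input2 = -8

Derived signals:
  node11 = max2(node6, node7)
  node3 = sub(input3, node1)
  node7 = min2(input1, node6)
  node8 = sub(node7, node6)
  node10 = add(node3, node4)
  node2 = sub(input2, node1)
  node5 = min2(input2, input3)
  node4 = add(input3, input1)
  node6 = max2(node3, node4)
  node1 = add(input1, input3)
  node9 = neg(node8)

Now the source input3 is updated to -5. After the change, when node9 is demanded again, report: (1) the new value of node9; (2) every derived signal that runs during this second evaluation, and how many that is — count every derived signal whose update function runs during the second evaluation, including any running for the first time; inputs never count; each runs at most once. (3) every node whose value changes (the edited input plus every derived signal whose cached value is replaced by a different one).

New value of node9: 0.
Derived signals that run: node1, node3, node4, node6, node7, node8, node9 — 7 in total.
Values that change: input3, node1, node4, node6, node7, node8, node9.

First evaluation (everything demanded from the output):
  node1 = add(6, 9) = 15
  node3 = sub(9, 15) = -6
  node4 = add(9, 6) = 15
  node6 = max2(-6, 15) = 15
  node7 = min2(6, 15) = 6
  node8 = sub(6, 15) = -9
  node9 = neg(-9) = 9

Propagation after the edit:
  node1: runs — input3 9->-5; result 1.
  node3: runs — input3 9->-5; node1 15->1; result -6 (same value as before).
  node4: runs — input3 9->-5; result 1.
  node6: runs — node4 15->1; result 1.
  node7: runs — node6 15->1; result 1.
  node8: runs — node7 6->1; node6 15->1; result 0.
  node9: runs — node8 -9->0; result 0.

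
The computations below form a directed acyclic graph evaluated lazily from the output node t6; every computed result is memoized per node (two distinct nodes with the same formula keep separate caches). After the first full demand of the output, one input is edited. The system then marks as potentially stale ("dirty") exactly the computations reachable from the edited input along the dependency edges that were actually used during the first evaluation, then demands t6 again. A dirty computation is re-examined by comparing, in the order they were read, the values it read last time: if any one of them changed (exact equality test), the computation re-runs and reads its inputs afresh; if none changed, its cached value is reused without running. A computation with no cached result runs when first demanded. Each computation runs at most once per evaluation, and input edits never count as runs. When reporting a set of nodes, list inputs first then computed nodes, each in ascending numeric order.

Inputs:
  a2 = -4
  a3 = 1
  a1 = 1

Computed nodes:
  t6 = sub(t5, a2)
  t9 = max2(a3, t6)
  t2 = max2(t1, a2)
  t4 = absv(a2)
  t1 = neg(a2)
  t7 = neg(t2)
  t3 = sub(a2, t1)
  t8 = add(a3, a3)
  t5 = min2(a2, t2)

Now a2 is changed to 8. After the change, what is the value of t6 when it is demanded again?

Demanding t6 again yields 0.

First demand of the output computes:
  t1 = neg(-4) = 4
  t2 = max2(4, -4) = 4
  t5 = min2(-4, 4) = -4
  t6 = sub(-4, -4) = 0

After the edit, cleaning proceeds:
  t1: a read changed (a2 -4->8) — executes, giving -8.
  t2: a read changed (t1 4->-8; a2 -4->8) — executes, giving 8.
  t5: a read changed (a2 -4->8; t2 4->8) — executes, giving 8.
  t6: a read changed (t5 -4->8; a2 -4->8) — executes, giving 0 — identical to its old value.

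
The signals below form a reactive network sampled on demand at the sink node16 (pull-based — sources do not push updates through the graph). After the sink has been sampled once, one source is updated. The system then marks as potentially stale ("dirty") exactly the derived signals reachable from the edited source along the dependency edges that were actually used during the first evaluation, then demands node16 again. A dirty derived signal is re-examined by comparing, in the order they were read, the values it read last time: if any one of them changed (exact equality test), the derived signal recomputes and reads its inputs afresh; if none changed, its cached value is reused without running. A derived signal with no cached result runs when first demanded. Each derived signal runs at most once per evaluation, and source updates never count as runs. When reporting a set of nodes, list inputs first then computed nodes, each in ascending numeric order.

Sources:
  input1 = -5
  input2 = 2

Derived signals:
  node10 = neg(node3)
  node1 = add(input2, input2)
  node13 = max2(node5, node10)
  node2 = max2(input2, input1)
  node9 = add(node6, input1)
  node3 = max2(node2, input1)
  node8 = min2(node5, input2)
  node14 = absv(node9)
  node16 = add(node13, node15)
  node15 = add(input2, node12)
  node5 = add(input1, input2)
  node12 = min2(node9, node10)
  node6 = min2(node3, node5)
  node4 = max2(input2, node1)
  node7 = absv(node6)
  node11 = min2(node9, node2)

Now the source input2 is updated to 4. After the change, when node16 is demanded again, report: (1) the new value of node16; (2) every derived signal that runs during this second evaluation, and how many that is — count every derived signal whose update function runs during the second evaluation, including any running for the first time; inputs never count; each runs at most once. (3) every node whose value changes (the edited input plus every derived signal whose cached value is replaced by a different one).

node16 now evaluates to -3.
Run set: node2, node3, node5, node6, node9, node10, node12, node13, node15, node16 (10 run).
Changed values: input2, node2, node3, node5, node6, node9, node10, node12, node13, node15, node16.

Initial pass — values computed on the first demand:
  node2 = max2(2, -5) = 2
  node3 = max2(2, -5) = 2
  node5 = add(-5, 2) = -3
  node6 = min2(2, -3) = -3
  node9 = add(-3, -5) = -8
  node10 = neg(2) = -2
  node12 = min2(-8, -2) = -8
  node13 = max2(-3, -2) = -2
  node15 = add(2, -8) = -6
  node16 = add(-2, -6) = -8

Second demand — change propagation:
  node2: re-runs because input2 2->4; new result 4.
  node3: re-runs because node2 2->4; new result 4.
  node5: re-runs because input2 2->4; new result -1.
  node6: re-runs because node3 2->4; node5 -3->-1; new result -1.
  node9: re-runs because node6 -3->-1; new result -6.
  node10: re-runs because node3 2->4; new result -4.
  node12: re-runs because node9 -8->-6; node10 -2->-4; new result -6.
  node13: re-runs because node5 -3->-1; node10 -2->-4; new result -1.
  node15: re-runs because input2 2->4; node12 -8->-6; new result -2.
  node16: re-runs because node13 -2->-1; node15 -6->-2; new result -3.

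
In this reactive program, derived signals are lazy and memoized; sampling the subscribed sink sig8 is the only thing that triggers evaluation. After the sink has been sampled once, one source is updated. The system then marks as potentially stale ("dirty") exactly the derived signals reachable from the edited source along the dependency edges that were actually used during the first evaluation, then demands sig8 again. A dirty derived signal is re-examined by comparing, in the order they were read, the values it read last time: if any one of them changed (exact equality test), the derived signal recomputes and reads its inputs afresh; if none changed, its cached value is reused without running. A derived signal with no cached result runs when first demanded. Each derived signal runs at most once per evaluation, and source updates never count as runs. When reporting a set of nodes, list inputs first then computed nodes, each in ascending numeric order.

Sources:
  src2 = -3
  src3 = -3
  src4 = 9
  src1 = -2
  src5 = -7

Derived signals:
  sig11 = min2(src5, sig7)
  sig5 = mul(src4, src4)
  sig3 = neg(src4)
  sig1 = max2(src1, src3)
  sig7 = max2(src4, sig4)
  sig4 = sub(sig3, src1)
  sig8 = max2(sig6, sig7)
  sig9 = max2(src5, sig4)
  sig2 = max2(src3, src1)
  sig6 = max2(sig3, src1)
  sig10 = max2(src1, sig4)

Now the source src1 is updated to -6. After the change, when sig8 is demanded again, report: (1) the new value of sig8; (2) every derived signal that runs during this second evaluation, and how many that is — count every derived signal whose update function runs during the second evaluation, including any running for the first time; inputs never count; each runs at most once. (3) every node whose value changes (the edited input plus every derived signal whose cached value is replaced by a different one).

Demanding sig8 again yields 9.
4 derived signals run: sig4, sig6, sig7, sig8.
The nodes whose values change: src1, sig4, sig6.

First demand of the output computes:
  sig3 = neg(9) = -9
  sig4 = sub(-9, -2) = -7
  sig6 = max2(-9, -2) = -2
  sig7 = max2(9, -7) = 9
  sig8 = max2(-2, 9) = 9

After the edit, cleaning proceeds:
  sig4: a read changed (src1 -2->-6) — executes, giving -3.
  sig6: a read changed (src1 -2->-6) — executes, giving -6.
  sig7: a read changed (sig4 -7->-3) — executes, giving 9 — identical to its old value.
  sig8: a read changed (sig6 -2->-6) — executes, giving 9 — identical to its old value.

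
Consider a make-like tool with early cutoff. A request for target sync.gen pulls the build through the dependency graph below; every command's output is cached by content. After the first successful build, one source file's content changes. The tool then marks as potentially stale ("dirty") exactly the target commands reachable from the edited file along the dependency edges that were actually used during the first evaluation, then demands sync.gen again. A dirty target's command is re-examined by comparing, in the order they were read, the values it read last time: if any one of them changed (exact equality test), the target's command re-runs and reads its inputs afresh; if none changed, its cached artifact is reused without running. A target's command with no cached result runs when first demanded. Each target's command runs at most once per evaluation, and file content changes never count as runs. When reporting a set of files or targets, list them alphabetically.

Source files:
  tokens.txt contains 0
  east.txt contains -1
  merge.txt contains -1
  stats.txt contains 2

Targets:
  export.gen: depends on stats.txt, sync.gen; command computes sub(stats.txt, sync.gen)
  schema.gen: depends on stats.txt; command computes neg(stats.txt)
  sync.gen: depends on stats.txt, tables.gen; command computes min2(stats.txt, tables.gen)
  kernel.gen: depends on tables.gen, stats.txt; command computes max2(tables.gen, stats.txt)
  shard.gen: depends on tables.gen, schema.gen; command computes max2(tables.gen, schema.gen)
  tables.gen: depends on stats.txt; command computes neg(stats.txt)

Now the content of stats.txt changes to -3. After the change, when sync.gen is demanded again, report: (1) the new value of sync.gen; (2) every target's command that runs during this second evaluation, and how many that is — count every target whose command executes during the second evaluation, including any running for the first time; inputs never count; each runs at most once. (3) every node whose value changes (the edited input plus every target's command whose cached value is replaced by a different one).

First demand of the output computes:
  tables.gen = neg(2) = -2
  sync.gen = min2(2, -2) = -2

After the edit, cleaning proceeds:
  tables.gen: a read changed (stats.txt 2->-3) — executes, giving 3.
  sync.gen: a read changed (stats.txt 2->-3; tables.gen -2->3) — executes, giving -3.

Demanding sync.gen again yields -3.
2 target commands run: sync.gen, tables.gen.
The nodes whose values change: stats.txt, sync.gen, tables.gen.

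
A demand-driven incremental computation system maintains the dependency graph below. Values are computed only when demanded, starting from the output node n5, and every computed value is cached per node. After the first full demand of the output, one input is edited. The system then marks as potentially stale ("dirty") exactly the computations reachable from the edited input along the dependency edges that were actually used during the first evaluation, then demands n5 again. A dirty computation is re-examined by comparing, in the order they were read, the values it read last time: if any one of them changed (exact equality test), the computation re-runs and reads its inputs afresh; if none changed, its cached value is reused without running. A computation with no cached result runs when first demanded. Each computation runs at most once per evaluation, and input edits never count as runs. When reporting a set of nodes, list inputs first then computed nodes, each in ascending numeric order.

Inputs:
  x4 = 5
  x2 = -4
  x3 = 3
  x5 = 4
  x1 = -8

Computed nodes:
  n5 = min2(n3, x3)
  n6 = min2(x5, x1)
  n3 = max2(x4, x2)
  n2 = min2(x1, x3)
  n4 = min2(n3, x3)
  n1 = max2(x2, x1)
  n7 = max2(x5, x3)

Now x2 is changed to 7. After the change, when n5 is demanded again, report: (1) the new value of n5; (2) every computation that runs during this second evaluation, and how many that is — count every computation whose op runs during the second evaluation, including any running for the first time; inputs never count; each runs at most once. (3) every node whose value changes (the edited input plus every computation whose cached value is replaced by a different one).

First evaluation (everything demanded from the output):
  n3 = max2(5, -4) = 5
  n5 = min2(5, 3) = 3

Propagation after the edit:
  n3: runs — x2 -4->7; result 7.
  n5: runs — n3 5->7; result 3 (same value as before).

New value of n5: 3.
Computations that run: n3, n5 — 2 in total.
Values that change: x2, n3.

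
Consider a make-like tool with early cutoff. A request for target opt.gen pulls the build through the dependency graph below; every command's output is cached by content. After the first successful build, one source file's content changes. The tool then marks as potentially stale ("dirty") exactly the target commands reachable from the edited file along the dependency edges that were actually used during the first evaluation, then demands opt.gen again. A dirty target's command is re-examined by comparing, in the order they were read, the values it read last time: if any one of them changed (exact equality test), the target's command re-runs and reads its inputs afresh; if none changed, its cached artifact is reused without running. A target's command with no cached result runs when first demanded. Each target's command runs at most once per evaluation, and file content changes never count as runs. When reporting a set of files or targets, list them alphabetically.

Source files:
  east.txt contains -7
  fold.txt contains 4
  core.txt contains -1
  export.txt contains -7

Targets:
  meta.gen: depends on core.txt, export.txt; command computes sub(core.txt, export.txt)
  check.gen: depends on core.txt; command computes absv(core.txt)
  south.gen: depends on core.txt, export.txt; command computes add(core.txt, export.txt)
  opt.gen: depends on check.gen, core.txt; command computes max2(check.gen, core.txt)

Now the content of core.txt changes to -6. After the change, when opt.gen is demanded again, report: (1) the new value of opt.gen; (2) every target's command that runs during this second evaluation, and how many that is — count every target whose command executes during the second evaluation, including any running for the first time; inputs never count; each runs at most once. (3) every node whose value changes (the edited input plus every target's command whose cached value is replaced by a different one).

Demanding opt.gen again yields 6.
2 target commands run: check.gen, opt.gen.
The nodes whose values change: check.gen, core.txt, opt.gen.

First demand of the output computes:
  check.gen = absv(-1) = 1
  opt.gen = max2(1, -1) = 1

After the edit, cleaning proceeds:
  check.gen: a read changed (core.txt -1->-6) — executes, giving 6.
  opt.gen: a read changed (check.gen 1->6; core.txt -1->-6) — executes, giving 6.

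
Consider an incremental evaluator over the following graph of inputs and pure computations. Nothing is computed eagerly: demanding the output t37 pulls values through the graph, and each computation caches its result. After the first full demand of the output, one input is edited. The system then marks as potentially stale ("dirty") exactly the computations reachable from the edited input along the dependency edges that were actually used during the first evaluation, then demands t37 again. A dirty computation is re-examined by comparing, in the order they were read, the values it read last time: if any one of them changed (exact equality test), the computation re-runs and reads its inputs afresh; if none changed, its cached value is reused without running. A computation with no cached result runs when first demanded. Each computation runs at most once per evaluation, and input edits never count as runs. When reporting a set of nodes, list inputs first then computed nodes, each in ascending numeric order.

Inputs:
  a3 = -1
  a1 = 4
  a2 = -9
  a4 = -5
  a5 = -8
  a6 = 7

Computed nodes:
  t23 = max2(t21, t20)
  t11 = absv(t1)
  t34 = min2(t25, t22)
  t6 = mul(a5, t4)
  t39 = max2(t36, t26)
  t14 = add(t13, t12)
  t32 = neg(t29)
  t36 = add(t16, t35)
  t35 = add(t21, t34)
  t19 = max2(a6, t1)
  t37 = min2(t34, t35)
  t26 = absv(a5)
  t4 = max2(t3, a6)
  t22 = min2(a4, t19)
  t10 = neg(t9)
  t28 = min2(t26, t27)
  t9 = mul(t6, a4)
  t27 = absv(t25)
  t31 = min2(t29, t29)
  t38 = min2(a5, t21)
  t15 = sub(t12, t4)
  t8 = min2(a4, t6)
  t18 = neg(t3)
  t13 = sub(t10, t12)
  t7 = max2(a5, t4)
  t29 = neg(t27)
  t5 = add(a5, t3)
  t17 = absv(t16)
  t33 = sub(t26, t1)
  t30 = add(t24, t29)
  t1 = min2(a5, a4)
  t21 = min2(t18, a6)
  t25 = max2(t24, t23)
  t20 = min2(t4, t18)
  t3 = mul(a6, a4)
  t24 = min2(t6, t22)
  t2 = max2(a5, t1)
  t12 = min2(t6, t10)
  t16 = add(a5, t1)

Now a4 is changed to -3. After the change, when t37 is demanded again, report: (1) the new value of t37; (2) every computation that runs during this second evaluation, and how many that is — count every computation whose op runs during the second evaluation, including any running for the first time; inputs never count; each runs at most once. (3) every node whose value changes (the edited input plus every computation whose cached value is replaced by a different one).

t37 now evaluates to -3.
Run set: t1, t3, t4, t18, t20, t21, t22, t24, t34, t35, t37 (11 run).
Changed values: a4, t3, t18, t22, t34, t35, t37.
The important point: at t6 every value read last time is unchanged, so the dirty flag clears without a run.

Initial pass — values computed on the first demand:
  t1 = min2(-8, -5) = -8
  t3 = mul(7, -5) = -35
  t4 = max2(-35, 7) = 7
  t6 = mul(-8, 7) = -56
  t18 = neg(-35) = 35
  t19 = max2(7, -8) = 7
  t20 = min2(7, 35) = 7
  t21 = min2(35, 7) = 7
  t22 = min2(-5, 7) = -5
  t23 = max2(7, 7) = 7
  t24 = min2(-56, -5) = -56
  t25 = max2(-56, 7) = 7
  t34 = min2(7, -5) = -5
  t35 = add(7, -5) = 2
  t37 = min2(-5, 2) = -5

Second demand — change propagation:
  t1: re-runs because a4 -5->-3; new result -8 (unchanged).
  t3: re-runs because a4 -5->-3; new result -21.
  t4: re-runs because t3 -35->-21; new result 7 (unchanged).
  t6: re-examined; everything it read last time is the same (a5 unchanged, t4 unchanged) — cache -56 kept, no run.
  t18: re-runs because t3 -35->-21; new result 21.
  t19: re-examined; everything it read last time is the same (a6 unchanged, t1 unchanged) — cache 7 kept, no run.
  t20: re-runs because t18 35->21; new result 7 (unchanged).
  t21: re-runs because t18 35->21; new result 7 (unchanged).
  t22: re-runs because a4 -5->-3; new result -3.
  t23: re-examined; everything it read last time is the same (t21 unchanged, t20 unchanged) — cache 7 kept, no run.
  t24: re-runs because t22 -5->-3; new result -56 (unchanged).
  t25: re-examined; everything it read last time is the same (t24 unchanged, t23 unchanged) — cache 7 kept, no run.
  t34: re-runs because t22 -5->-3; new result -3.
  t35: re-runs because t34 -5->-3; new result 4.
  t37: re-runs because t34 -5->-3; t35 2->4; new result -3.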